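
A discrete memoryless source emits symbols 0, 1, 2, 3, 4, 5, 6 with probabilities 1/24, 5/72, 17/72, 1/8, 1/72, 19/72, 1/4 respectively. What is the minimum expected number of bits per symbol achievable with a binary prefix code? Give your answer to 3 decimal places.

Repeatedly combine the two least-probable nodes; the expected code length is the sum of the merged weights.
merge 1/72 + 1/24 → 1/18
merge 1/18 + 5/72 → 1/8
merge 1/8 + 1/8 → 1/4
merge 17/72 + 1/4 → 35/72
merge 1/4 + 19/72 → 37/72
merge 35/72 + 37/72 → 1
L = 1/18 + 1/8 + 1/4 + 35/72 + 37/72 + 1 = 175/72 ≈ 2.431 bits/symbol.

2.431 bits/symbol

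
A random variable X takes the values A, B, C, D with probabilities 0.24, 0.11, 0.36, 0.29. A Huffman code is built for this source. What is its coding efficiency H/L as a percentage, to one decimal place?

95.1%

Entropy H = −Σ p log₂ p ≈ 1.8929 bits.
Huffman merges: 11/100+6/25→7/20; 29/100+7/20→16/25; 9/25+16/25→1. L = 199/100 ≈ 1.9900.
Efficiency = H/L = 1.8929/1.9900 = 95.1%.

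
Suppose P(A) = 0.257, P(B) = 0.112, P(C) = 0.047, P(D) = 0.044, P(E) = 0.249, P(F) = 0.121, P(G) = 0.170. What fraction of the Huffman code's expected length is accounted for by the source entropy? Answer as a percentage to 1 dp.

99.3%

Entropy H = −Σ p log₂ p ≈ 2.5658 bits.
Huffman merges: 11/250+47/1000→91/1000; 91/1000+14/125→203/1000; 121/1000+17/100→291/1000; 203/1000+249/1000→113/250; 257/1000+291/1000→137/250; 113/250+137/250→1. L = 517/200 ≈ 2.5850.
Efficiency = H/L = 2.5658/2.5850 = 99.3%.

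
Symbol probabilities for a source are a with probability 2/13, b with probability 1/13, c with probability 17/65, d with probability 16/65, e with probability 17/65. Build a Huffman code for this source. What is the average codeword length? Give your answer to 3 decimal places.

2.231 bits/symbol

Repeatedly combine the two least-probable nodes; the expected code length is the sum of the merged weights.
merge 1/13 + 2/13 → 3/13
merge 3/13 + 16/65 → 31/65
merge 17/65 + 17/65 → 34/65
merge 31/65 + 34/65 → 1
L = 3/13 + 31/65 + 34/65 + 1 = 29/13 ≈ 2.231 bits/symbol.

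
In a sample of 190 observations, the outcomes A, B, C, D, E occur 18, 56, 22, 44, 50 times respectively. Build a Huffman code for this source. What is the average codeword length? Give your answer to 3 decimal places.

2.211 bits/symbol

Probabilities are the counts divided by 190.
Repeatedly combine the two least-probable nodes; the expected code length is the sum of the merged weights.
merge 9/95 + 11/95 → 4/19
merge 4/19 + 22/95 → 42/95
merge 5/19 + 28/95 → 53/95
merge 42/95 + 53/95 → 1
L = 4/19 + 42/95 + 53/95 + 1 = 42/19 ≈ 2.211 bits/symbol.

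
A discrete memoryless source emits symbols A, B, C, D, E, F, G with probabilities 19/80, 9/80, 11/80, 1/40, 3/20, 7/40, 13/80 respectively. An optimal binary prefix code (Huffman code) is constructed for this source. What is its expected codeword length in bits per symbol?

Repeatedly combine the two least-probable nodes; the expected code length is the sum of the merged weights.
merge 1/40 + 9/80 → 11/80
merge 11/80 + 11/80 → 11/40
merge 3/20 + 13/80 → 5/16
merge 7/40 + 19/80 → 33/80
merge 11/40 + 5/16 → 47/80
merge 33/80 + 47/80 → 1
L = 11/80 + 11/40 + 5/16 + 33/80 + 47/80 + 1 = 109/40 = 2.725 bits/symbol.

2.725 bits/symbol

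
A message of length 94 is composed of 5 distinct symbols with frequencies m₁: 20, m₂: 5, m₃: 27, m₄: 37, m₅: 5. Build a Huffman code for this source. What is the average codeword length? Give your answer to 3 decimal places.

Probabilities are the counts divided by 94.
Repeatedly combine the two least-probable nodes; the expected code length is the sum of the merged weights.
merge 5/94 + 5/94 → 5/47
merge 5/47 + 10/47 → 15/47
merge 27/94 + 15/47 → 57/94
merge 37/94 + 57/94 → 1
L = 5/47 + 15/47 + 57/94 + 1 = 191/94 ≈ 2.032 bits/symbol.

2.032 bits/symbol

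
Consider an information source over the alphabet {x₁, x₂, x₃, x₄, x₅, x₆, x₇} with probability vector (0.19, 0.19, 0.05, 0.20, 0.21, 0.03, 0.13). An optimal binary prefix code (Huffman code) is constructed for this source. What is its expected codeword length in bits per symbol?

Repeatedly combine the two least-probable nodes; the expected code length is the sum of the merged weights.
merge 3/100 + 1/20 → 2/25
merge 2/25 + 13/100 → 21/100
merge 19/100 + 19/100 → 19/50
merge 1/5 + 21/100 → 41/100
merge 21/100 + 19/50 → 59/100
merge 41/100 + 59/100 → 1
L = 2/25 + 21/100 + 19/50 + 41/100 + 59/100 + 1 = 267/100 = 2.67 bits/symbol.

2.67 bits/symbol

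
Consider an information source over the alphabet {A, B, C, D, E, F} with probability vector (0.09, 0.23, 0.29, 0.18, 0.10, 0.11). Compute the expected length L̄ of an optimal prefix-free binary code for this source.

2.48 bits/symbol

Repeatedly combine the two least-probable nodes; the expected code length is the sum of the merged weights.
merge 9/100 + 1/10 → 19/100
merge 11/100 + 9/50 → 29/100
merge 19/100 + 23/100 → 21/50
merge 29/100 + 29/100 → 29/50
merge 21/50 + 29/50 → 1
L = 19/100 + 29/100 + 21/50 + 29/50 + 1 = 62/25 = 2.48 bits/symbol.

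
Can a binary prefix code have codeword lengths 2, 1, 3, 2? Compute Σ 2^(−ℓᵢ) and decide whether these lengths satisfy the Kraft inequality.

1.125; no

With common denominator 2^3 = 8: Σ 2^(−ℓᵢ) = 2/8 + 4/8 + 1/8 + 2/8 = 9/8 = 1.125.
Kraft's inequality requires Σ ≤ 1; here Σ = 1.125 > 1, so no such prefix code exists.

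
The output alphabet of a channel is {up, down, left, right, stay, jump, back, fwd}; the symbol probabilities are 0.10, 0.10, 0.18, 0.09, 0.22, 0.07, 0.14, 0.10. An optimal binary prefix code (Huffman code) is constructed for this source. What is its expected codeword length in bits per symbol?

Repeatedly combine the two least-probable nodes; the expected code length is the sum of the merged weights.
merge 7/100 + 9/100 → 4/25
merge 1/10 + 1/10 → 1/5
merge 1/10 + 7/50 → 6/25
merge 4/25 + 9/50 → 17/50
merge 1/5 + 11/50 → 21/50
merge 6/25 + 17/50 → 29/50
merge 21/50 + 29/50 → 1
L = 4/25 + 1/5 + 6/25 + 17/50 + 21/50 + 29/50 + 1 = 147/50 = 2.94 bits/symbol.

2.94 bits/symbol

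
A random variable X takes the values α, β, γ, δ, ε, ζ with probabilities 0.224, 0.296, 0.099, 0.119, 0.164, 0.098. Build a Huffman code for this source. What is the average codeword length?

2.48 bits/symbol

Repeatedly combine the two least-probable nodes; the expected code length is the sum of the merged weights.
merge 49/500 + 99/1000 → 197/1000
merge 119/1000 + 41/250 → 283/1000
merge 197/1000 + 28/125 → 421/1000
merge 283/1000 + 37/125 → 579/1000
merge 421/1000 + 579/1000 → 1
L = 197/1000 + 283/1000 + 421/1000 + 579/1000 + 1 = 62/25 = 2.48 bits/symbol.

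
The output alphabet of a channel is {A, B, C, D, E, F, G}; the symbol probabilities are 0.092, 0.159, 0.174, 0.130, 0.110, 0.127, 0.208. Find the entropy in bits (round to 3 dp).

2.760 bits

H = −Σ pᵢ log₂ pᵢ.
−0.092·log₂(0.092) = 0.3167
−0.159·log₂(0.159) = 0.4218
−0.174·log₂(0.174) = 0.4390
−0.130·log₂(0.130) = 0.3826
−0.110·log₂(0.110) = 0.3503
−0.127·log₂(0.127) = 0.3781
−0.208·log₂(0.208) = 0.4712
Sum ≈ 2.7597 → 2.760 bits.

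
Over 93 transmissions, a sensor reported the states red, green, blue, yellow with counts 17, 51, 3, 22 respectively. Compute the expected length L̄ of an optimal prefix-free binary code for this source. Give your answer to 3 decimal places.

Probabilities are the counts divided by 93.
Repeatedly combine the two least-probable nodes; the expected code length is the sum of the merged weights.
merge 1/31 + 17/93 → 20/93
merge 20/93 + 22/93 → 14/31
merge 14/31 + 17/31 → 1
L = 20/93 + 14/31 + 1 = 5/3 ≈ 1.667 bits/symbol.

1.667 bits/symbol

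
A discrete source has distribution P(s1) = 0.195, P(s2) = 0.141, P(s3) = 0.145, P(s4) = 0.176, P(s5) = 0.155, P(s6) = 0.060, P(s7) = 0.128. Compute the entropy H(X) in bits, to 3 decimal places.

H = −Σ pᵢ log₂ pᵢ.
−0.195·log₂(0.195) = 0.4599
−0.141·log₂(0.141) = 0.3985
−0.145·log₂(0.145) = 0.4040
−0.176·log₂(0.176) = 0.4411
−0.155·log₂(0.155) = 0.4169
−0.060·log₂(0.060) = 0.2435
−0.128·log₂(0.128) = 0.3796
Sum ≈ 2.7435 → 2.744 bits.

2.744 bits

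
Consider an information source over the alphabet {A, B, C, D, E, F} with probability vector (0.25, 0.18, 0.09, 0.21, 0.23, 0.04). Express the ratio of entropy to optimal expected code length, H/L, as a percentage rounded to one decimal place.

98.5%

Entropy H = −Σ p log₂ p ≈ 2.4042 bits.
Huffman merges: 1/25+9/100→13/100; 13/100+9/50→31/100; 21/100+23/100→11/25; 1/4+31/100→14/25; 11/25+14/25→1. L = 61/25 ≈ 2.4400.
Efficiency = H/L = 2.4042/2.4400 = 98.5%.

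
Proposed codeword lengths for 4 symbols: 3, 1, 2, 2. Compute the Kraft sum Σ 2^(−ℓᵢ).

1.125

With common denominator 2^3 = 8: Σ 2^(−ℓᵢ) = 1/8 + 4/8 + 2/8 + 2/8 = 9/8 = 1.125.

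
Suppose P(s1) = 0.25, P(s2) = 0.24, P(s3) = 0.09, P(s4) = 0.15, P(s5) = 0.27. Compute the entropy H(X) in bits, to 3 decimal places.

H = −Σ pᵢ log₂ pᵢ.
−0.25·log₂(0.25) = 0.5000
−0.24·log₂(0.24) = 0.4941
−0.09·log₂(0.09) = 0.3127
−0.15·log₂(0.15) = 0.4105
−0.27·log₂(0.27) = 0.5100
Sum ≈ 2.2274 → 2.227 bits.

2.227 bits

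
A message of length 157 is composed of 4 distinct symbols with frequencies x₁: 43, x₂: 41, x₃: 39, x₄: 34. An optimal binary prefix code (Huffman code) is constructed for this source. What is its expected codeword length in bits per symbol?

2 bits/symbol

Probabilities are the counts divided by 157.
Repeatedly combine the two least-probable nodes; the expected code length is the sum of the merged weights.
merge 34/157 + 39/157 → 73/157
merge 41/157 + 43/157 → 84/157
merge 73/157 + 84/157 → 1
L = 73/157 + 84/157 + 1 = 2 bits/symbol.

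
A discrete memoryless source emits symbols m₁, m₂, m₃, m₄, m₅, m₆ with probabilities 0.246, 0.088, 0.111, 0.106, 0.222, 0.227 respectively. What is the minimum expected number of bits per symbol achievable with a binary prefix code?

Repeatedly combine the two least-probable nodes; the expected code length is the sum of the merged weights.
merge 11/125 + 53/500 → 97/500
merge 111/1000 + 97/500 → 61/200
merge 111/500 + 227/1000 → 449/1000
merge 123/500 + 61/200 → 551/1000
merge 449/1000 + 551/1000 → 1
L = 97/500 + 61/200 + 449/1000 + 551/1000 + 1 = 2499/1000 = 2.499 bits/symbol.

2.499 bits/symbol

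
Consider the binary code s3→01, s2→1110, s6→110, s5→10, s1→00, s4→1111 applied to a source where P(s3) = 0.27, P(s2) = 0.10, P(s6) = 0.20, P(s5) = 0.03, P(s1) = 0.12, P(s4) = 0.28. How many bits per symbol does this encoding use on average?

2.96 bits/symbol

L̄ = Σ pᵢ·ℓᵢ = 0.27·2 + 0.10·4 + 0.20·3 + 0.03·2 + 0.12·2 + 0.28·4 = 2.96 bits/symbol.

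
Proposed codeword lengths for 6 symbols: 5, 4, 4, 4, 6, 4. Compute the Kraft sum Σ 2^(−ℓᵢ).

0.296875

With common denominator 2^6 = 64: Σ 2^(−ℓᵢ) = 2/64 + 4/64 + 4/64 + 4/64 + 1/64 + 4/64 = 19/64 = 0.296875.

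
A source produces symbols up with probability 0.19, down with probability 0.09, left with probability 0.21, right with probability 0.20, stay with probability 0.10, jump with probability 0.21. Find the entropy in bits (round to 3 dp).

2.510 bits

H = −Σ pᵢ log₂ pᵢ.
−0.19·log₂(0.19) = 0.4552
−0.09·log₂(0.09) = 0.3127
−0.21·log₂(0.21) = 0.4728
−0.20·log₂(0.20) = 0.4644
−0.10·log₂(0.10) = 0.3322
−0.21·log₂(0.21) = 0.4728
Sum ≈ 2.5101 → 2.510 bits.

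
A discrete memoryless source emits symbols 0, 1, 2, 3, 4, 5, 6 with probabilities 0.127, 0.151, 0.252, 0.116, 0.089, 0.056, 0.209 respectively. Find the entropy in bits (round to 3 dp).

H = −Σ pᵢ log₂ pᵢ.
−0.127·log₂(0.127) = 0.3781
−0.151·log₂(0.151) = 0.4118
−0.252·log₂(0.252) = 0.5011
−0.116·log₂(0.116) = 0.3605
−0.089·log₂(0.089) = 0.3106
−0.056·log₂(0.056) = 0.2329
−0.209·log₂(0.209) = 0.4720
Sum ≈ 2.6670 → 2.667 bits.

2.667 bits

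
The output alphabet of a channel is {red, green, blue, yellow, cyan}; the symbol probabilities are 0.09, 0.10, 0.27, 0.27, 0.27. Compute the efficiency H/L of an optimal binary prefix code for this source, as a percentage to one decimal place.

Entropy H = −Σ p log₂ p ≈ 2.1749 bits.
Huffman merges: 9/100+1/10→19/100; 19/100+27/100→23/50; 27/100+27/100→27/50; 23/50+27/50→1. L = 219/100 ≈ 2.1900.
Efficiency = H/L = 2.1749/2.1900 = 99.3%.

99.3%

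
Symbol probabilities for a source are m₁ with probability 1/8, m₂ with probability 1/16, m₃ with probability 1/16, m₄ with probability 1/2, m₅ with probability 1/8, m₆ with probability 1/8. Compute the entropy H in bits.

2.125 bits

Each probability is a power of 1/2, so log₂(1/p) is an integer.
H = Σ p·log₂(1/p) = 1/8·3 + 1/16·4 + 1/16·4 + 1/2·1 + 1/8·3 + 1/8·3 = 2.125 bits.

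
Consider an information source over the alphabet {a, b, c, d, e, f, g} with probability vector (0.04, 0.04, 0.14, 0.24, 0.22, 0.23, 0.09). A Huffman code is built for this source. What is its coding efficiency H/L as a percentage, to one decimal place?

Entropy H = −Σ p log₂ p ≈ 2.5436 bits.
Huffman merges: 1/25+1/25→2/25; 2/25+9/100→17/100; 7/50+17/100→31/100; 11/50+23/100→9/20; 6/25+31/100→11/20; 9/20+11/20→1. L = 64/25 ≈ 2.5600.
Efficiency = H/L = 2.5436/2.5600 = 99.4%.

99.4%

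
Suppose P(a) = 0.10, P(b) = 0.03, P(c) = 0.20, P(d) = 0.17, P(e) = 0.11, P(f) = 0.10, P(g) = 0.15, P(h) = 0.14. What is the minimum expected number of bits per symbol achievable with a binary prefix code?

Repeatedly combine the two least-probable nodes; the expected code length is the sum of the merged weights.
merge 3/100 + 1/10 → 13/100
merge 1/10 + 11/100 → 21/100
merge 13/100 + 7/50 → 27/100
merge 3/20 + 17/100 → 8/25
merge 1/5 + 21/100 → 41/100
merge 27/100 + 8/25 → 59/100
merge 41/100 + 59/100 → 1
L = 13/100 + 21/100 + 27/100 + 8/25 + 41/100 + 59/100 + 1 = 293/100 = 2.93 bits/symbol.

2.93 bits/symbol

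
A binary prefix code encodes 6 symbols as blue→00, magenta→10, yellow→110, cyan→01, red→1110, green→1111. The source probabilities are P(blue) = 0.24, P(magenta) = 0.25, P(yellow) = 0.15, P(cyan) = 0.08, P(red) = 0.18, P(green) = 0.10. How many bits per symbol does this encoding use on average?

L̄ = Σ pᵢ·ℓᵢ = 0.24·2 + 0.25·2 + 0.15·3 + 0.08·2 + 0.18·4 + 0.10·4 = 2.71 bits/symbol.

2.71 bits/symbol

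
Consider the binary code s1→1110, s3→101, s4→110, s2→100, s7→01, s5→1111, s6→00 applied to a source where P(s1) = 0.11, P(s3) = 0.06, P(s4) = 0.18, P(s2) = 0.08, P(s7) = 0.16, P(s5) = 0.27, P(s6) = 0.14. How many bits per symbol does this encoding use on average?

3.08 bits/symbol

L̄ = Σ pᵢ·ℓᵢ = 0.11·4 + 0.06·3 + 0.18·3 + 0.08·3 + 0.16·2 + 0.27·4 + 0.14·2 = 3.08 bits/symbol.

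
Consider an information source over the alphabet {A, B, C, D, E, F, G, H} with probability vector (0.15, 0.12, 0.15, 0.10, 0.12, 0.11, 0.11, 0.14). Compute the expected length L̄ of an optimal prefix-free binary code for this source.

Repeatedly combine the two least-probable nodes; the expected code length is the sum of the merged weights.
merge 1/10 + 11/100 → 21/100
merge 11/100 + 3/25 → 23/100
merge 3/25 + 7/50 → 13/50
merge 3/20 + 3/20 → 3/10
merge 21/100 + 23/100 → 11/25
merge 13/50 + 3/10 → 14/25
merge 11/25 + 14/25 → 1
L = 21/100 + 23/100 + 13/50 + 3/10 + 11/25 + 14/25 + 1 = 3 bits/symbol.

3 bits/symbol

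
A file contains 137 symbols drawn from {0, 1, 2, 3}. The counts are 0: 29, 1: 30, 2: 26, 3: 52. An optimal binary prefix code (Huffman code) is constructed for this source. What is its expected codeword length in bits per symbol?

2 bits/symbol

Probabilities are the counts divided by 137.
Repeatedly combine the two least-probable nodes; the expected code length is the sum of the merged weights.
merge 26/137 + 29/137 → 55/137
merge 30/137 + 52/137 → 82/137
merge 55/137 + 82/137 → 1
L = 55/137 + 82/137 + 1 = 2 bits/symbol.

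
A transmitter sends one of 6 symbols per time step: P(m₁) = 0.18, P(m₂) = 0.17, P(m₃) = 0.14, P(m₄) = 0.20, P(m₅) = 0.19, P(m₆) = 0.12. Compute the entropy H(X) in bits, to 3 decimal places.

2.564 bits

H = −Σ pᵢ log₂ pᵢ.
−0.18·log₂(0.18) = 0.4453
−0.17·log₂(0.17) = 0.4346
−0.14·log₂(0.14) = 0.3971
−0.20·log₂(0.20) = 0.4644
−0.19·log₂(0.19) = 0.4552
−0.12·log₂(0.12) = 0.3671
Sum ≈ 2.5637 → 2.564 bits.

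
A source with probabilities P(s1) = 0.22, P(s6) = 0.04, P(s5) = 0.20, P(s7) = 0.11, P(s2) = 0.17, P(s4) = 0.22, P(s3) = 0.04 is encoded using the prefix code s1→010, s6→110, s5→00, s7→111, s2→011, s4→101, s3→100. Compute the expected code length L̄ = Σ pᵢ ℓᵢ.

2.8 bits/symbol

L̄ = Σ pᵢ·ℓᵢ = 0.22·3 + 0.04·3 + 0.20·2 + 0.11·3 + 0.17·3 + 0.22·3 + 0.04·3 = 2.8 bits/symbol.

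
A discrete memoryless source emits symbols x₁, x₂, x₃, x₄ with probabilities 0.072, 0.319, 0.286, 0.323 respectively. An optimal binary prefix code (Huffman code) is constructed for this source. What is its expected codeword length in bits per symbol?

2 bits/symbol

Repeatedly combine the two least-probable nodes; the expected code length is the sum of the merged weights.
merge 9/125 + 143/500 → 179/500
merge 319/1000 + 323/1000 → 321/500
merge 179/500 + 321/500 → 1
L = 179/500 + 321/500 + 1 = 2 bits/symbol.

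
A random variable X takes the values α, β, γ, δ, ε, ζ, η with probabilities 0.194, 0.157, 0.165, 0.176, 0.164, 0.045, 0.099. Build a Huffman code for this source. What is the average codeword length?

2.774 bits/symbol

Repeatedly combine the two least-probable nodes; the expected code length is the sum of the merged weights.
merge 9/200 + 99/1000 → 18/125
merge 18/125 + 157/1000 → 301/1000
merge 41/250 + 33/200 → 329/1000
merge 22/125 + 97/500 → 37/100
merge 301/1000 + 329/1000 → 63/100
merge 37/100 + 63/100 → 1
L = 18/125 + 301/1000 + 329/1000 + 37/100 + 63/100 + 1 = 1387/500 = 2.774 bits/symbol.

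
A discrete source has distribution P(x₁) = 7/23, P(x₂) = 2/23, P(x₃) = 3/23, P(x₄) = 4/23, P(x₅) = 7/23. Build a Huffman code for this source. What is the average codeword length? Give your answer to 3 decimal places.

2.217 bits/symbol

Repeatedly combine the two least-probable nodes; the expected code length is the sum of the merged weights.
merge 2/23 + 3/23 → 5/23
merge 4/23 + 5/23 → 9/23
merge 7/23 + 7/23 → 14/23
merge 9/23 + 14/23 → 1
L = 5/23 + 9/23 + 14/23 + 1 = 51/23 ≈ 2.217 bits/symbol.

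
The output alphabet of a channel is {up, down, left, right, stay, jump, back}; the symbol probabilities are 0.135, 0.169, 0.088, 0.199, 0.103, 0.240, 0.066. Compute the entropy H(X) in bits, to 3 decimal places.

2.686 bits

H = −Σ pᵢ log₂ pᵢ.
−0.135·log₂(0.135) = 0.3900
−0.169·log₂(0.169) = 0.4335
−0.088·log₂(0.088) = 0.3086
−0.199·log₂(0.199) = 0.4635
−0.103·log₂(0.103) = 0.3378
−0.240·log₂(0.240) = 0.4941
−0.066·log₂(0.066) = 0.2588
Sum ≈ 2.6863 → 2.686 bits.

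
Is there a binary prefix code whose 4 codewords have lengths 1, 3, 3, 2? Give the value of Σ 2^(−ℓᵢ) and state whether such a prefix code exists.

1; yes

With common denominator 2^3 = 8: Σ 2^(−ℓᵢ) = 4/8 + 1/8 + 1/8 + 2/8 = 8/8 = 1.
Kraft's inequality requires Σ ≤ 1; here Σ = 1 ≤ 1, so such a prefix code exists.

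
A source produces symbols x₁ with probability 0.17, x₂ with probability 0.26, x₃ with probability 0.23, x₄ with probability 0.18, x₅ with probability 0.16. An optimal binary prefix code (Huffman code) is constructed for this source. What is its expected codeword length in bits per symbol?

2.33 bits/symbol

Repeatedly combine the two least-probable nodes; the expected code length is the sum of the merged weights.
merge 4/25 + 17/100 → 33/100
merge 9/50 + 23/100 → 41/100
merge 13/50 + 33/100 → 59/100
merge 41/100 + 59/100 → 1
L = 33/100 + 41/100 + 59/100 + 1 = 233/100 = 2.33 bits/symbol.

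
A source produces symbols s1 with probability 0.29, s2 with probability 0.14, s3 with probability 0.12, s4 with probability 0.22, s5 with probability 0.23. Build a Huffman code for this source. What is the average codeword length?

2.26 bits/symbol

Repeatedly combine the two least-probable nodes; the expected code length is the sum of the merged weights.
merge 3/25 + 7/50 → 13/50
merge 11/50 + 23/100 → 9/20
merge 13/50 + 29/100 → 11/20
merge 9/20 + 11/20 → 1
L = 13/50 + 9/20 + 11/20 + 1 = 113/50 = 2.26 bits/symbol.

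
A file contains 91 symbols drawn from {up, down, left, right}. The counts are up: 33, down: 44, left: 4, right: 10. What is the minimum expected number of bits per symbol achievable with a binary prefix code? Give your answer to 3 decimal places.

1.670 bits/symbol

Probabilities are the counts divided by 91.
Repeatedly combine the two least-probable nodes; the expected code length is the sum of the merged weights.
merge 4/91 + 10/91 → 2/13
merge 2/13 + 33/91 → 47/91
merge 44/91 + 47/91 → 1
L = 2/13 + 47/91 + 1 = 152/91 ≈ 1.670 bits/symbol.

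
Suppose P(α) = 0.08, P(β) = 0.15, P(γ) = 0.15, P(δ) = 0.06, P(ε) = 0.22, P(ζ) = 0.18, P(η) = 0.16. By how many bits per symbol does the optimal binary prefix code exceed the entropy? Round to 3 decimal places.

Entropy H = −Σ p log₂ p ≈ 2.7050 bits.
Huffman merges: 3/50+2/25→7/50; 7/50+3/20→29/100; 3/20+4/25→31/100; 9/50+11/50→2/5; 29/100+31/100→3/5; 2/5+3/5→1. L = 137/50 ≈ 2.7400.
L − H = 2.7400 − 2.7050 = 0.035 bits.

0.035 bits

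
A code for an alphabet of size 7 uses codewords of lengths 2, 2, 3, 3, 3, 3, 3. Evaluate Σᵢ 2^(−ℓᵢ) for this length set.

With common denominator 2^3 = 8: Σ 2^(−ℓᵢ) = 2/8 + 2/8 + 1/8 + 1/8 + 1/8 + 1/8 + 1/8 = 9/8 = 1.125.

1.125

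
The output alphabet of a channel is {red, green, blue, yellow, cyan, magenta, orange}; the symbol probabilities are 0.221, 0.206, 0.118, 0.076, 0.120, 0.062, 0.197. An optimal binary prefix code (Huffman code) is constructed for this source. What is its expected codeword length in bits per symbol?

2.711 bits/symbol

Repeatedly combine the two least-probable nodes; the expected code length is the sum of the merged weights.
merge 31/500 + 19/250 → 69/500
merge 59/500 + 3/25 → 119/500
merge 69/500 + 197/1000 → 67/200
merge 103/500 + 221/1000 → 427/1000
merge 119/500 + 67/200 → 573/1000
merge 427/1000 + 573/1000 → 1
L = 69/500 + 119/500 + 67/200 + 427/1000 + 573/1000 + 1 = 2711/1000 = 2.711 bits/symbol.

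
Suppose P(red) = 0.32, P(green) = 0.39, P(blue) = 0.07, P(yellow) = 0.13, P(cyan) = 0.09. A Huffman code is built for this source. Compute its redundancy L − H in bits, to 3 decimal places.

Entropy H = −Σ p log₂ p ≈ 2.0197 bits.
Huffman merges: 7/100+9/100→4/25; 13/100+4/25→29/100; 29/100+8/25→61/100; 39/100+61/100→1. L = 103/50 ≈ 2.0600.
L − H = 2.0600 − 2.0197 = 0.040 bits.

0.040 bits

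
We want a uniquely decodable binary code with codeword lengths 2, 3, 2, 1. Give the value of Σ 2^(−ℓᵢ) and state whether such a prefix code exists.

1.125; no

With common denominator 2^3 = 8: Σ 2^(−ℓᵢ) = 2/8 + 1/8 + 2/8 + 4/8 = 9/8 = 1.125.
Kraft's inequality requires Σ ≤ 1; here Σ = 1.125 > 1, so no such prefix code exists.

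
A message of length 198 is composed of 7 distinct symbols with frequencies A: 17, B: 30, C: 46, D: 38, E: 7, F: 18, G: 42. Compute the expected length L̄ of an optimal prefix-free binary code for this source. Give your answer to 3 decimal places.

Probabilities are the counts divided by 198.
Repeatedly combine the two least-probable nodes; the expected code length is the sum of the merged weights.
merge 7/198 + 17/198 → 4/33
merge 1/11 + 4/33 → 7/33
merge 5/33 + 19/99 → 34/99
merge 7/33 + 7/33 → 14/33
merge 23/99 + 34/99 → 19/33
merge 14/33 + 19/33 → 1
L = 4/33 + 7/33 + 34/99 + 14/33 + 19/33 + 1 = 265/99 ≈ 2.677 bits/symbol.

2.677 bits/symbol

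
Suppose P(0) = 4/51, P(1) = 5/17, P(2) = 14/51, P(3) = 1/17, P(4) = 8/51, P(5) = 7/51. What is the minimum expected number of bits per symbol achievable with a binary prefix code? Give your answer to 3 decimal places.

2.412 bits/symbol

Repeatedly combine the two least-probable nodes; the expected code length is the sum of the merged weights.
merge 1/17 + 4/51 → 7/51
merge 7/51 + 7/51 → 14/51
merge 8/51 + 14/51 → 22/51
merge 14/51 + 5/17 → 29/51
merge 22/51 + 29/51 → 1
L = 7/51 + 14/51 + 22/51 + 29/51 + 1 = 41/17 ≈ 2.412 bits/symbol.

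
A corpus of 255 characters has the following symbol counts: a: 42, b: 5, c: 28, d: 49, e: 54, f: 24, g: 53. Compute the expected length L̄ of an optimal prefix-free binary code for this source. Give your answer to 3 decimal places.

Probabilities are the counts divided by 255.
Repeatedly combine the two least-probable nodes; the expected code length is the sum of the merged weights.
merge 1/51 + 8/85 → 29/255
merge 28/255 + 29/255 → 19/85
merge 14/85 + 49/255 → 91/255
merge 53/255 + 18/85 → 107/255
merge 19/85 + 91/255 → 148/255
merge 107/255 + 148/255 → 1
L = 29/255 + 19/85 + 91/255 + 107/255 + 148/255 + 1 = 229/85 ≈ 2.694 bits/symbol.

2.694 bits/symbol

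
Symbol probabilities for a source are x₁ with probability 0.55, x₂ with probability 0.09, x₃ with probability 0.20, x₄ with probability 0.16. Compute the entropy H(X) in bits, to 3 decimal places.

1.674 bits

H = −Σ pᵢ log₂ pᵢ.
−0.55·log₂(0.55) = 0.4744
−0.09·log₂(0.09) = 0.3127
−0.20·log₂(0.20) = 0.4644
−0.16·log₂(0.16) = 0.4230
Sum ≈ 1.6744 → 1.674 bits.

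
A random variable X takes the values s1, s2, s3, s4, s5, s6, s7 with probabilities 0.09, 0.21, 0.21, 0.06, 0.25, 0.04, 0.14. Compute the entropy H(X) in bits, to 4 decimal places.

H = −Σ pᵢ log₂ pᵢ.
−0.09·log₂(0.09) = 0.3127
−0.21·log₂(0.21) = 0.4728
−0.21·log₂(0.21) = 0.4728
−0.06·log₂(0.06) = 0.2435
−0.25·log₂(0.25) = 0.5000
−0.04·log₂(0.04) = 0.1858
−0.14·log₂(0.14) = 0.3971
Sum ≈ 2.5847 → 2.5847 bits.

2.5847 bits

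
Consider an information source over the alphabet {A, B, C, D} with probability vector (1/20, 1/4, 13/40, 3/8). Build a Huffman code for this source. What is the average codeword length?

Repeatedly combine the two least-probable nodes; the expected code length is the sum of the merged weights.
merge 1/20 + 1/4 → 3/10
merge 3/10 + 13/40 → 5/8
merge 3/8 + 5/8 → 1
L = 3/10 + 5/8 + 1 = 77/40 = 1.925 bits/symbol.

1.925 bits/symbol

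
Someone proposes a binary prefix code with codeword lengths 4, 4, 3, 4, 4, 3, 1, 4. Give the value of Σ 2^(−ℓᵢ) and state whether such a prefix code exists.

1.0625; no

With common denominator 2^4 = 16: Σ 2^(−ℓᵢ) = 1/16 + 1/16 + 2/16 + 1/16 + 1/16 + 2/16 + 8/16 + 1/16 = 17/16 = 1.0625.
Kraft's inequality requires Σ ≤ 1; here Σ = 1.0625 > 1, so no such prefix code exists.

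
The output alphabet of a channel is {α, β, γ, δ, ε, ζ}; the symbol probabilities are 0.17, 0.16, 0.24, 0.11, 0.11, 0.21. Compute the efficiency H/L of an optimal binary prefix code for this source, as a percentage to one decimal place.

99.0%

Entropy H = −Σ p log₂ p ≈ 2.5251 bits.
Huffman merges: 11/100+11/100→11/50; 4/25+17/100→33/100; 21/100+11/50→43/100; 6/25+33/100→57/100; 43/100+57/100→1. L = 51/20 ≈ 2.5500.
Efficiency = H/L = 2.5251/2.5500 = 99.0%.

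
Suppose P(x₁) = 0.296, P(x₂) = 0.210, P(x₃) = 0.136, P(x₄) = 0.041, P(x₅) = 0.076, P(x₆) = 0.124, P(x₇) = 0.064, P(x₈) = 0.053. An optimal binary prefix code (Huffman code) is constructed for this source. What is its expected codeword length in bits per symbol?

Repeatedly combine the two least-probable nodes; the expected code length is the sum of the merged weights.
merge 41/1000 + 53/1000 → 47/500
merge 8/125 + 19/250 → 7/50
merge 47/500 + 31/250 → 109/500
merge 17/125 + 7/50 → 69/250
merge 21/100 + 109/500 → 107/250
merge 69/250 + 37/125 → 143/250
merge 107/250 + 143/250 → 1
L = 47/500 + 7/50 + 109/500 + 69/250 + 107/250 + 143/250 + 1 = 341/125 = 2.728 bits/symbol.

2.728 bits/symbol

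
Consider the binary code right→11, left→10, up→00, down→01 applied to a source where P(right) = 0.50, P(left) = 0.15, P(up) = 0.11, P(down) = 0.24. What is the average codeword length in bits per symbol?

2 bits/symbol

L̄ = Σ pᵢ·ℓᵢ = 0.50·2 + 0.15·2 + 0.11·2 + 0.24·2 = 2 bits/symbol.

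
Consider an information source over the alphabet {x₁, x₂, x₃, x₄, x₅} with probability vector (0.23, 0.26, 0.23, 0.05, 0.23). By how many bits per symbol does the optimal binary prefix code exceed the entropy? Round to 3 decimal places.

Entropy H = −Σ p log₂ p ≈ 2.1844 bits.
Huffman merges: 1/20+23/100→7/25; 23/100+23/100→23/50; 13/50+7/25→27/50; 23/50+27/50→1. L = 57/25 ≈ 2.2800.
L − H = 2.2800 − 2.1844 = 0.096 bits.

0.096 bits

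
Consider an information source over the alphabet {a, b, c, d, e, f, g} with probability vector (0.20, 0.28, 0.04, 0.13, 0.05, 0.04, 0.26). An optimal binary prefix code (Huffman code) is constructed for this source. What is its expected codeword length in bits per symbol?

2.47 bits/symbol

Repeatedly combine the two least-probable nodes; the expected code length is the sum of the merged weights.
merge 1/25 + 1/25 → 2/25
merge 1/20 + 2/25 → 13/100
merge 13/100 + 13/100 → 13/50
merge 1/5 + 13/50 → 23/50
merge 13/50 + 7/25 → 27/50
merge 23/50 + 27/50 → 1
L = 2/25 + 13/100 + 13/50 + 23/50 + 27/50 + 1 = 247/100 = 2.47 bits/symbol.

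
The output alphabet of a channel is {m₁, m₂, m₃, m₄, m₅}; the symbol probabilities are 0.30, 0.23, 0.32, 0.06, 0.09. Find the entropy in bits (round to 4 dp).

2.0910 bits

H = −Σ pᵢ log₂ pᵢ.
−0.30·log₂(0.30) = 0.5211
−0.23·log₂(0.23) = 0.4877
−0.32·log₂(0.32) = 0.5260
−0.06·log₂(0.06) = 0.2435
−0.09·log₂(0.09) = 0.3127
Sum ≈ 2.0910 → 2.0910 bits.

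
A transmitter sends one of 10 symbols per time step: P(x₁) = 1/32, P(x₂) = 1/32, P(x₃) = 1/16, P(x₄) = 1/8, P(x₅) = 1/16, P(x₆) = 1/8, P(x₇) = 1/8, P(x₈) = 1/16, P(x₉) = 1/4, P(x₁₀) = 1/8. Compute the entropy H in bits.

Each probability is a power of 1/2, so log₂(1/p) is an integer.
H = Σ p·log₂(1/p) = 1/32·5 + 1/32·5 + 1/16·4 + 1/8·3 + 1/16·4 + 1/8·3 + 1/8·3 + 1/16·4 + 1/4·2 + 1/8·3 = 3.0625 bits.

3.0625 bits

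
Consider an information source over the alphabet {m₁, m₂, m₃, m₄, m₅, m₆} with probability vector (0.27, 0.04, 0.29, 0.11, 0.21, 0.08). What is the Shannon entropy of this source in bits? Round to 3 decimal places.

2.328 bits

H = −Σ pᵢ log₂ pᵢ.
−0.27·log₂(0.27) = 0.5100
−0.04·log₂(0.04) = 0.1858
−0.29·log₂(0.29) = 0.5179
−0.11·log₂(0.11) = 0.3503
−0.21·log₂(0.21) = 0.4728
−0.08·log₂(0.08) = 0.2915
Sum ≈ 2.3283 → 2.328 bits.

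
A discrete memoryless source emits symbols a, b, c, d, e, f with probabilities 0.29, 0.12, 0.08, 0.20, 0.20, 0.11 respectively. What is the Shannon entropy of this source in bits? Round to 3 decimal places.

2.456 bits

H = −Σ pᵢ log₂ pᵢ.
−0.29·log₂(0.29) = 0.5179
−0.12·log₂(0.12) = 0.3671
−0.08·log₂(0.08) = 0.2915
−0.20·log₂(0.20) = 0.4644
−0.20·log₂(0.20) = 0.4644
−0.11·log₂(0.11) = 0.3503
Sum ≈ 2.4555 → 2.456 bits.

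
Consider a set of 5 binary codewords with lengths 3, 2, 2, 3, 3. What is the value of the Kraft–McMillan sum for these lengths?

With common denominator 2^3 = 8: Σ 2^(−ℓᵢ) = 1/8 + 2/8 + 2/8 + 1/8 + 1/8 = 7/8 = 0.875.

0.875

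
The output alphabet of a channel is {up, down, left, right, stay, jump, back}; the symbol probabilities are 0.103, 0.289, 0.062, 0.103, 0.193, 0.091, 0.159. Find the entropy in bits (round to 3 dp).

H = −Σ pᵢ log₂ pᵢ.
−0.103·log₂(0.103) = 0.3378
−0.289·log₂(0.289) = 0.5176
−0.062·log₂(0.062) = 0.2487
−0.103·log₂(0.103) = 0.3378
−0.193·log₂(0.193) = 0.4581
−0.091·log₂(0.091) = 0.3147
−0.159·log₂(0.159) = 0.4218
Sum ≈ 2.6363 → 2.636 bits.

2.636 bits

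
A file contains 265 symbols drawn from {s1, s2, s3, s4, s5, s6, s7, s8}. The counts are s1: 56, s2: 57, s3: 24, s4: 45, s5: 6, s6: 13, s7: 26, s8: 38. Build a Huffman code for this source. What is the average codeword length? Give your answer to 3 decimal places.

2.808 bits/symbol

Probabilities are the counts divided by 265.
Repeatedly combine the two least-probable nodes; the expected code length is the sum of the merged weights.
merge 6/265 + 13/265 → 19/265
merge 19/265 + 24/265 → 43/265
merge 26/265 + 38/265 → 64/265
merge 43/265 + 9/53 → 88/265
merge 56/265 + 57/265 → 113/265
merge 64/265 + 88/265 → 152/265
merge 113/265 + 152/265 → 1
L = 19/265 + 43/265 + 64/265 + 88/265 + 113/265 + 152/265 + 1 = 744/265 ≈ 2.808 bits/symbol.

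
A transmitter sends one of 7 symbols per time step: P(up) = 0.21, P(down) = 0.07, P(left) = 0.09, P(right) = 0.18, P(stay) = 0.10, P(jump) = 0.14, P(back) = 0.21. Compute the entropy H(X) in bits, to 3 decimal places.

H = −Σ pᵢ log₂ pᵢ.
−0.21·log₂(0.21) = 0.4728
−0.07·log₂(0.07) = 0.2686
−0.09·log₂(0.09) = 0.3127
−0.18·log₂(0.18) = 0.4453
−0.10·log₂(0.10) = 0.3322
−0.14·log₂(0.14) = 0.3971
−0.21·log₂(0.21) = 0.4728
Sum ≈ 2.7015 → 2.701 bits.

2.701 bits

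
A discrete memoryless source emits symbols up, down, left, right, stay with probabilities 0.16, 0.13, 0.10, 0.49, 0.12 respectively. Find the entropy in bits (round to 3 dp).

H = −Σ pᵢ log₂ pᵢ.
−0.16·log₂(0.16) = 0.4230
−0.13·log₂(0.13) = 0.3826
−0.10·log₂(0.10) = 0.3322
−0.49·log₂(0.49) = 0.5043
−0.12·log₂(0.12) = 0.3671
Sum ≈ 2.0092 → 2.009 bits.

2.009 bits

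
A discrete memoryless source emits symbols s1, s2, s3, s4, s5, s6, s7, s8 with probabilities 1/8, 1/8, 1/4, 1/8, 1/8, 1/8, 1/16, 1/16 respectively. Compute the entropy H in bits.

Each probability is a power of 1/2, so log₂(1/p) is an integer.
H = Σ p·log₂(1/p) = 1/8·3 + 1/8·3 + 1/4·2 + 1/8·3 + 1/8·3 + 1/8·3 + 1/16·4 + 1/16·4 = 2.875 bits.

2.875 bits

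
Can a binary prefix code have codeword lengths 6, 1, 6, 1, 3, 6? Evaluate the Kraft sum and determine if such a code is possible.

With common denominator 2^6 = 64: Σ 2^(−ℓᵢ) = 1/64 + 32/64 + 1/64 + 32/64 + 8/64 + 1/64 = 75/64 = 1.171875.
Kraft's inequality requires Σ ≤ 1; here Σ = 1.171875 > 1, so no such prefix code exists.

1.171875; no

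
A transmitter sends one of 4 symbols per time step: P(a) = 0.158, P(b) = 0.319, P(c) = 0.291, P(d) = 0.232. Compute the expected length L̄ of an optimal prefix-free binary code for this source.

Repeatedly combine the two least-probable nodes; the expected code length is the sum of the merged weights.
merge 79/500 + 29/125 → 39/100
merge 291/1000 + 319/1000 → 61/100
merge 39/100 + 61/100 → 1
L = 39/100 + 61/100 + 1 = 2 bits/symbol.

2 bits/symbol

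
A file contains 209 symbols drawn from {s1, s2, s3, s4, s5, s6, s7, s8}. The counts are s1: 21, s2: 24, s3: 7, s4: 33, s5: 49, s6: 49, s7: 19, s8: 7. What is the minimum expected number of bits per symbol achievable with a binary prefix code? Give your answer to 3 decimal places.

Probabilities are the counts divided by 209.
Repeatedly combine the two least-probable nodes; the expected code length is the sum of the merged weights.
merge 7/209 + 7/209 → 14/209
merge 14/209 + 1/11 → 3/19
merge 21/209 + 24/209 → 45/209
merge 3/19 + 3/19 → 6/19
merge 45/209 + 49/209 → 94/209
merge 49/209 + 6/19 → 115/209
merge 94/209 + 115/209 → 1
L = 14/209 + 3/19 + 45/209 + 6/19 + 94/209 + 115/209 + 1 = 576/209 ≈ 2.756 bits/symbol.

2.756 bits/symbol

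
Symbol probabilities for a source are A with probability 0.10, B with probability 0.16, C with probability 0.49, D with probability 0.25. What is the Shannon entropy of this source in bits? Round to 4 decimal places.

H = −Σ pᵢ log₂ pᵢ.
−0.10·log₂(0.10) = 0.3322
−0.16·log₂(0.16) = 0.4230
−0.49·log₂(0.49) = 0.5043
−0.25·log₂(0.25) = 0.5000
Sum ≈ 1.7595 → 1.7595 bits.

1.7595 bits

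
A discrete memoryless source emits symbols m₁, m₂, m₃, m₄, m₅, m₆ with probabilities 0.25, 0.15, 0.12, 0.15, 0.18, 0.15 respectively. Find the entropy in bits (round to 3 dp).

H = −Σ pᵢ log₂ pᵢ.
−0.25·log₂(0.25) = 0.5000
−0.15·log₂(0.15) = 0.4105
−0.12·log₂(0.12) = 0.3671
−0.15·log₂(0.15) = 0.4105
−0.18·log₂(0.18) = 0.4453
−0.15·log₂(0.15) = 0.4105
Sum ≈ 2.5440 → 2.544 bits.

2.544 bits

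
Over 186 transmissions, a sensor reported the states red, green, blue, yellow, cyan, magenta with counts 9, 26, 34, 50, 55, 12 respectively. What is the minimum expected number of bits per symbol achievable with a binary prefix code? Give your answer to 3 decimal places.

Probabilities are the counts divided by 186.
Repeatedly combine the two least-probable nodes; the expected code length is the sum of the merged weights.
merge 3/62 + 2/31 → 7/62
merge 7/62 + 13/93 → 47/186
merge 17/93 + 47/186 → 27/62
merge 25/93 + 55/186 → 35/62
merge 27/62 + 35/62 → 1
L = 7/62 + 47/186 + 27/62 + 35/62 + 1 = 220/93 ≈ 2.366 bits/symbol.

2.366 bits/symbol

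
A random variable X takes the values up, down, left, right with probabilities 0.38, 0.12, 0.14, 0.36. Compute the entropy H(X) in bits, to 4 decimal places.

H = −Σ pᵢ log₂ pᵢ.
−0.38·log₂(0.38) = 0.5305
−0.12·log₂(0.12) = 0.3671
−0.14·log₂(0.14) = 0.3971
−0.36·log₂(0.36) = 0.5306
Sum ≈ 1.8252 → 1.8252 bits.

1.8252 bits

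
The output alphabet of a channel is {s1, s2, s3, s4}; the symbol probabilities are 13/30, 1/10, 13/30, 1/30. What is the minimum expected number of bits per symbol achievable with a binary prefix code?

1.7 bits/symbol

Repeatedly combine the two least-probable nodes; the expected code length is the sum of the merged weights.
merge 1/30 + 1/10 → 2/15
merge 2/15 + 13/30 → 17/30
merge 13/30 + 17/30 → 1
L = 2/15 + 17/30 + 1 = 17/10 = 1.7 bits/symbol.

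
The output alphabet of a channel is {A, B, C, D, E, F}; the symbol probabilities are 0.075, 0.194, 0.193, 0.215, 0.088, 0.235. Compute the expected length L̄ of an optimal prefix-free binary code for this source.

2.519 bits/symbol

Repeatedly combine the two least-probable nodes; the expected code length is the sum of the merged weights.
merge 3/40 + 11/125 → 163/1000
merge 163/1000 + 193/1000 → 89/250
merge 97/500 + 43/200 → 409/1000
merge 47/200 + 89/250 → 591/1000
merge 409/1000 + 591/1000 → 1
L = 163/1000 + 89/250 + 409/1000 + 591/1000 + 1 = 2519/1000 = 2.519 bits/symbol.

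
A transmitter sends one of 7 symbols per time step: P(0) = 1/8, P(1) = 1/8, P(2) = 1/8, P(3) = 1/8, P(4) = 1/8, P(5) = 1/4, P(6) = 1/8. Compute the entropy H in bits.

Each probability is a power of 1/2, so log₂(1/p) is an integer.
H = Σ p·log₂(1/p) = 1/8·3 + 1/8·3 + 1/8·3 + 1/8·3 + 1/8·3 + 1/4·2 + 1/8·3 = 2.75 bits.

2.75 bits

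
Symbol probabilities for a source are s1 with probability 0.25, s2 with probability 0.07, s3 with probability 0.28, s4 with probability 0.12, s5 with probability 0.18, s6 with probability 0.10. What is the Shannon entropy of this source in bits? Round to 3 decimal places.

H = −Σ pᵢ log₂ pᵢ.
−0.25·log₂(0.25) = 0.5000
−0.07·log₂(0.07) = 0.2686
−0.28·log₂(0.28) = 0.5142
−0.12·log₂(0.12) = 0.3671
−0.18·log₂(0.18) = 0.4453
−0.10·log₂(0.10) = 0.3322
Sum ≈ 2.4273 → 2.427 bits.

2.427 bits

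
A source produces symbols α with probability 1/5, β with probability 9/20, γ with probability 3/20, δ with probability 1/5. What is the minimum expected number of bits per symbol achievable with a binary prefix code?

1.9 bits/symbol

Repeatedly combine the two least-probable nodes; the expected code length is the sum of the merged weights.
merge 3/20 + 1/5 → 7/20
merge 1/5 + 7/20 → 11/20
merge 9/20 + 11/20 → 1
L = 7/20 + 11/20 + 1 = 19/10 = 1.9 bits/symbol.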